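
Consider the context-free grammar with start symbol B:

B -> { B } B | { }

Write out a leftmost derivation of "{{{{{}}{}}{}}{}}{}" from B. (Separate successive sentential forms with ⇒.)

B ⇒ {B}B ⇒ {{B}B}B ⇒ {{{B}B}B}B ⇒ {{{{B}B}B}B}B ⇒ {{{{{}}B}B}B}B ⇒ {{{{{}}{}}B}B}B ⇒ {{{{{}}{}}{}}B}B ⇒ {{{{{}}{}}{}}{}}B ⇒ {{{{{}}{}}{}}{}}{}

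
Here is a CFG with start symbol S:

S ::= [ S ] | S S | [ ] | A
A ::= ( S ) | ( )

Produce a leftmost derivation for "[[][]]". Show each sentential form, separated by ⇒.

S ⇒ [S] ⇒ [SS] ⇒ [[]S] ⇒ [[][]]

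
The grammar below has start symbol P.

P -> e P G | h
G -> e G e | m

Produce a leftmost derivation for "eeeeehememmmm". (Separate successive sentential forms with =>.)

P => ePG => eePGG => eeePGGG => eeeePGGGG => eeeeePGGGGG => eeeeehGGGGG => eeeeeheGeGGGG => eeeeehemeGGGG => eeeeehememGGG => eeeeehememmGG => eeeeehememmmG => eeeeehememmmm

P => ePG   [P -> e P G]
ePG => eePGG   [P -> e P G]
eePGG => eeePGGG   [P -> e P G]
eeePGGG => eeeePGGGG   [P -> e P G]
eeeePGGGG => eeeeePGGGGG   [P -> e P G]
eeeeePGGGGG => eeeeehGGGGG   [P -> h]
eeeeehGGGGG => eeeeeheGeGGGG   [G -> e G e]
eeeeeheGeGGGG => eeeeehemeGGGG   [G -> m]
eeeeehemeGGGG => eeeeehememGGG   [G -> m]
eeeeehememGGG => eeeeehememmGG   [G -> m]
eeeeehememmGG => eeeeehememmmG   [G -> m]
eeeeehememmmG => eeeeehememmmm   [G -> m]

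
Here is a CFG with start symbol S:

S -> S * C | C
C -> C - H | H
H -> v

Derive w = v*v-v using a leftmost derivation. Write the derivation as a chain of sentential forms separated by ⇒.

S ⇒ S*C ⇒ C*C ⇒ H*C ⇒ v*C ⇒ v*C-H ⇒ v*H-H ⇒ v*v-H ⇒ v*v-v

S ⇒ S*C   [S -> S * C]
S*C ⇒ C*C   [S -> C]
C*C ⇒ H*C   [C -> H]
H*C ⇒ v*C   [H -> v]
v*C ⇒ v*C-H   [C -> C - H]
v*C-H ⇒ v*H-H   [C -> H]
v*H-H ⇒ v*v-H   [H -> v]
v*v-H ⇒ v*v-v   [H -> v]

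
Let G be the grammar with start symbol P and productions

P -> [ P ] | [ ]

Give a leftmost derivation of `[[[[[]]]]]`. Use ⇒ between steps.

P ⇒ [P]   [P -> [ P ]]
[P] ⇒ [[P]]   [P -> [ P ]]
[[P]] ⇒ [[[P]]]   [P -> [ P ]]
[[[P]]] ⇒ [[[[P]]]]   [P -> [ P ]]
[[[[P]]]] ⇒ [[[[[]]]]]   [P -> [ ]]

P ⇒ [P] ⇒ [[P]] ⇒ [[[P]]] ⇒ [[[[P]]]] ⇒ [[[[[]]]]]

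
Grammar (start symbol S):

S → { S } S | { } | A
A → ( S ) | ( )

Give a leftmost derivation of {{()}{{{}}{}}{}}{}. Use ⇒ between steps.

S ⇒ {S}S   [S → { S } S]
{S}S ⇒ {{S}S}S   [S → { S } S]
{{S}S}S ⇒ {{A}S}S   [S → A]
{{A}S}S ⇒ {{()}S}S   [A → ( )]
{{()}S}S ⇒ {{()}{S}S}S   [S → { S } S]
{{()}{S}S}S ⇒ {{()}{{S}S}S}S   [S → { S } S]
{{()}{{S}S}S}S ⇒ {{()}{{{}}S}S}S   [S → { }]
{{()}{{{}}S}S}S ⇒ {{()}{{{}}{}}S}S   [S → { }]
{{()}{{{}}{}}S}S ⇒ {{()}{{{}}{}}{}}S   [S → { }]
{{()}{{{}}{}}{}}S ⇒ {{()}{{{}}{}}{}}{}   [S → { }]

S ⇒ {S}S ⇒ {{S}S}S ⇒ {{A}S}S ⇒ {{()}S}S ⇒ {{()}{S}S}S ⇒ {{()}{{S}S}S}S ⇒ {{()}{{{}}S}S}S ⇒ {{()}{{{}}{}}S}S ⇒ {{()}{{{}}{}}{}}S ⇒ {{()}{{{}}{}}{}}{}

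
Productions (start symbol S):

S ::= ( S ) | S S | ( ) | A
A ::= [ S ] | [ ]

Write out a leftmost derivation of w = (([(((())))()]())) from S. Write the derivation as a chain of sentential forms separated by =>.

S=>(S)=>((S))=>((SS))=>((AS))=>(([S]S))=>(([SS]S))=>(([(S)S]S))=>(([((S))S]S))=>(([(((S)))S]S))=>(([(((())))S]S))=>(([(((())))()]S))=>(([(((())))()]()))

S => (S)   [S ::= ( S )]
(S) => ((S))   [S ::= ( S )]
((S)) => ((SS))   [S ::= S S]
((SS)) => ((AS))   [S ::= A]
((AS)) => (([S]S))   [A ::= [ S ]]
(([S]S)) => (([SS]S))   [S ::= S S]
(([SS]S)) => (([(S)S]S))   [S ::= ( S )]
(([(S)S]S)) => (([((S))S]S))   [S ::= ( S )]
(([((S))S]S)) => (([(((S)))S]S))   [S ::= ( S )]
(([(((S)))S]S)) => (([(((())))S]S))   [S ::= ( )]
(([(((())))S]S)) => (([(((())))()]S))   [S ::= ( )]
(([(((())))()]S)) => (([(((())))()]()))   [S ::= ( )]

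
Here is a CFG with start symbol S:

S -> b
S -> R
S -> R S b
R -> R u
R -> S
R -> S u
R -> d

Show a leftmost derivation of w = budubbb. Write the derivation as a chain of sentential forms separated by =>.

S => RSb   [S -> R S b]
RSb => SuSb   [R -> S u]
SuSb => buSb   [S -> b]
buSb => buRSbb   [S -> R S b]
buRSbb => buSuSbb   [R -> S u]
buSuSbb => buRuSbb   [S -> R]
buRuSbb => buduSbb   [R -> d]
buduSbb => budubbb   [S -> b]

S => RSb => SuSb => buSb => buRSbb => buSuSbb => buRuSbb => buduSbb => budubbb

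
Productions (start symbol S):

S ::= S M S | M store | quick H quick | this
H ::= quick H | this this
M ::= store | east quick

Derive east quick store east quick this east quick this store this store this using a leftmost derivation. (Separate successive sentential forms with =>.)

S => S M S => S M S M S => S M S M S M S => M store M S M S M S => east quick store M S M S M S => east quick store east quick S M S M S => east quick store east quick S M S M S M S => east quick store east quick this M S M S M S => east quick store east quick this east quick S M S M S => east quick store east quick this east quick this M S M S => east quick store east quick this east quick this store S M S => east quick store east quick this east quick this store this M S => east quick store east quick this east quick this store this store S => east quick store east quick this east quick this store this store this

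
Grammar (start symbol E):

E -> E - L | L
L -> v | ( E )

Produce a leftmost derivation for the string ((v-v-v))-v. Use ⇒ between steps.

E ⇒ E-L ⇒ L-L ⇒ (E)-L ⇒ (L)-L ⇒ ((E))-L ⇒ ((E-L))-L ⇒ ((E-L-L))-L ⇒ ((L-L-L))-L ⇒ ((v-L-L))-L ⇒ ((v-v-L))-L ⇒ ((v-v-v))-L ⇒ ((v-v-v))-v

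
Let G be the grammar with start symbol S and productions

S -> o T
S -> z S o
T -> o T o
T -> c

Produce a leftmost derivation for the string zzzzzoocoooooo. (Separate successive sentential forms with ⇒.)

S ⇒ zSo   [S -> z S o]
zSo ⇒ zzSoo   [S -> z S o]
zzSoo ⇒ zzzSooo   [S -> z S o]
zzzSooo ⇒ zzzzSoooo   [S -> z S o]
zzzzSoooo ⇒ zzzzzSooooo   [S -> z S o]
zzzzzSooooo ⇒ zzzzzoTooooo   [S -> o T]
zzzzzoTooooo ⇒ zzzzzooToooooo   [T -> o T o]
zzzzzooToooooo ⇒ zzzzzoocoooooo   [T -> c]

S ⇒ zSo ⇒ zzSoo ⇒ zzzSooo ⇒ zzzzSoooo ⇒ zzzzzSooooo ⇒ zzzzzoTooooo ⇒ zzzzzooToooooo ⇒ zzzzzoocoooooo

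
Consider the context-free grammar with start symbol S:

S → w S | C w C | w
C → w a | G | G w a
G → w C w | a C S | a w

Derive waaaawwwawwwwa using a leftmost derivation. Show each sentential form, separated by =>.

S => wS => wCwC => wGwC => waCSwC => waGSwC => waaCSSwC => waaGwaSSwC => waaaCSwaSSwC => waaaGSwaSSwC => waaaawSwaSSwC => waaaawwwaSSwC => waaaawwwawSwC => waaaawwwawwwC => waaaawwwawwwwa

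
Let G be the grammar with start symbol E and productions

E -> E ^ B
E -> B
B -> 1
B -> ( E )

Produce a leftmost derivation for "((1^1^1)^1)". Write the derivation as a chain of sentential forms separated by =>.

E=>B=>(E)=>(E^B)=>(B^B)=>((E)^B)=>((E^B)^B)=>((E^B^B)^B)=>((B^B^B)^B)=>((1^B^B)^B)=>((1^1^B)^B)=>((1^1^1)^B)=>((1^1^1)^1)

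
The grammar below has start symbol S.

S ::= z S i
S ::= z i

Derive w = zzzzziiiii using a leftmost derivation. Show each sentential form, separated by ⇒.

S⇒zSi⇒zzSii⇒zzzSiii⇒zzzzSiiii⇒zzzzziiiii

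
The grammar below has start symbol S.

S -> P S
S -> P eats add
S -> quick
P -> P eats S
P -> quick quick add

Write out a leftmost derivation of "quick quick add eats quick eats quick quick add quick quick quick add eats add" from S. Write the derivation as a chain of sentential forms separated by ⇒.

S ⇒ P S ⇒ P eats S S ⇒ P eats S eats S S ⇒ quick quick add eats S eats S S ⇒ quick quick add eats quick eats S S ⇒ quick quick add eats quick eats P S S ⇒ quick quick add eats quick eats quick quick add S S ⇒ quick quick add eats quick eats quick quick add quick S ⇒ quick quick add eats quick eats quick quick add quick P eats add ⇒ quick quick add eats quick eats quick quick add quick quick quick add eats add

S ⇒ P S   [S -> P S]
P S ⇒ P eats S S   [P -> P eats S]
P eats S S ⇒ P eats S eats S S   [P -> P eats S]
P eats S eats S S ⇒ quick quick add eats S eats S S   [P -> quick quick add]
quick quick add eats S eats S S ⇒ quick quick add eats quick eats S S   [S -> quick]
quick quick add eats quick eats S S ⇒ quick quick add eats quick eats P S S   [S -> P S]
quick quick add eats quick eats P S S ⇒ quick quick add eats quick eats quick quick add S S   [P -> quick quick add]
quick quick add eats quick eats quick quick add S S ⇒ quick quick add eats quick eats quick quick add quick S   [S -> quick]
quick quick add eats quick eats quick quick add quick S ⇒ quick quick add eats quick eats quick quick add quick P eats add   [S -> P eats add]
quick quick add eats quick eats quick quick add quick P eats add ⇒ quick quick add eats quick eats quick quick add quick quick quick add eats add   [P -> quick quick add]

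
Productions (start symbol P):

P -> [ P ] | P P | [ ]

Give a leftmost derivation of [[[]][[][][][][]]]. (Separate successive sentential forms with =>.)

P => [P]   [P -> [ P ]]
[P] => [PP]   [P -> P P]
[PP] => [[P]P]   [P -> [ P ]]
[[P]P] => [[[]]P]   [P -> [ ]]
[[[]]P] => [[[]][P]]   [P -> [ P ]]
[[[]][P]] => [[[]][PP]]   [P -> P P]
[[[]][PP]] => [[[]][[]P]]   [P -> [ ]]
[[[]][[]P]] => [[[]][[]PP]]   [P -> P P]
[[[]][[]PP]] => [[[]][[]PPP]]   [P -> P P]
[[[]][[]PPP]] => [[[]][[]PPPP]]   [P -> P P]
[[[]][[]PPPP]] => [[[]][[][]PPP]]   [P -> [ ]]
[[[]][[][]PPP]] => [[[]][[][][]PP]]   [P -> [ ]]
[[[]][[][][]PP]] => [[[]][[][][][]P]]   [P -> [ ]]
[[[]][[][][][]P]] => [[[]][[][][][][]]]   [P -> [ ]]

P => [P] => [PP] => [[P]P] => [[[]]P] => [[[]][P]] => [[[]][PP]] => [[[]][[]P]] => [[[]][[]PP]] => [[[]][[]PPP]] => [[[]][[]PPPP]] => [[[]][[][]PPP]] => [[[]][[][][]PP]] => [[[]][[][][][]P]] => [[[]][[][][][][]]]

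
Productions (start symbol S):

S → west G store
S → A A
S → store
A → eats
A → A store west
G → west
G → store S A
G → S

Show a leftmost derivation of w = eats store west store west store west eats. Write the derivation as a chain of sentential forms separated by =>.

S => A A => A store west A => A store west store west A => A store west store west store west A => eats store west store west store west A => eats store west store west store west eats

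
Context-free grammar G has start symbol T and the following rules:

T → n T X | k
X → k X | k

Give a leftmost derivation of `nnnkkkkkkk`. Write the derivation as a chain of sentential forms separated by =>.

T => nTX   [T → n T X]
nTX => nnTXX   [T → n T X]
nnTXX => nnnTXXX   [T → n T X]
nnnTXXX => nnnkXXX   [T → k]
nnnkXXX => nnnkkXXX   [X → k X]
nnnkkXXX => nnnkkkXXX   [X → k X]
nnnkkkXXX => nnnkkkkXX   [X → k]
nnnkkkkXX => nnnkkkkkX   [X → k]
nnnkkkkkX => nnnkkkkkkX   [X → k X]
nnnkkkkkkX => nnnkkkkkkk   [X → k]

T => nTX => nnTXX => nnnTXXX => nnnkXXX => nnnkkXXX => nnnkkkXXX => nnnkkkkXX => nnnkkkkkX => nnnkkkkkkX => nnnkkkkkkk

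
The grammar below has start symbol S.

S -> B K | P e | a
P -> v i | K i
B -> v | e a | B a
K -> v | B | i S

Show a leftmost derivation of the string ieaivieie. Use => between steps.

S => Pe   [S -> P e]
Pe => Kie   [P -> K i]
Kie => iSie   [K -> i S]
iSie => iBKie   [S -> B K]
iBKie => ieaKie   [B -> e a]
ieaKie => ieaiSie   [K -> i S]
ieaiSie => ieaiPeie   [S -> P e]
ieaiPeie => ieaiKieie   [P -> K i]
ieaiKieie => ieaivieie   [K -> v]

S => Pe => Kie => iSie => iBKie => ieaKie => ieaiSie => ieaiPeie => ieaiKieie => ieaivieie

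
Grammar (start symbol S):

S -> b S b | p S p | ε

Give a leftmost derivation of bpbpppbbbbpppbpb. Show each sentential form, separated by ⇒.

S ⇒ bSb ⇒ bpSpb ⇒ bpbSbpb ⇒ bpbpSpbpb ⇒ bpbppSppbpb ⇒ bpbpppSpppbpb ⇒ bpbpppbSbpppbpb ⇒ bpbpppbbSbbpppbpb ⇒ bpbpppbbbbpppbpb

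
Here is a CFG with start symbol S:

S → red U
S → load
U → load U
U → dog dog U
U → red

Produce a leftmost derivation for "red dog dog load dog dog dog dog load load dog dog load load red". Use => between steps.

S => red U => red dog dog U => red dog dog load U => red dog dog load dog dog U => red dog dog load dog dog dog dog U => red dog dog load dog dog dog dog load U => red dog dog load dog dog dog dog load load U => red dog dog load dog dog dog dog load load dog dog U => red dog dog load dog dog dog dog load load dog dog load U => red dog dog load dog dog dog dog load load dog dog load load U => red dog dog load dog dog dog dog load load dog dog load load red

S => red U   [S → red U]
red U => red dog dog U   [U → dog dog U]
red dog dog U => red dog dog load U   [U → load U]
red dog dog load U => red dog dog load dog dog U   [U → dog dog U]
red dog dog load dog dog U => red dog dog load dog dog dog dog U   [U → dog dog U]
red dog dog load dog dog dog dog U => red dog dog load dog dog dog dog load U   [U → load U]
red dog dog load dog dog dog dog load U => red dog dog load dog dog dog dog load load U   [U → load U]
red dog dog load dog dog dog dog load load U => red dog dog load dog dog dog dog load load dog dog U   [U → dog dog U]
red dog dog load dog dog dog dog load load dog dog U => red dog dog load dog dog dog dog load load dog dog load U   [U → load U]
red dog dog load dog dog dog dog load load dog dog load U => red dog dog load dog dog dog dog load load dog dog load load U   [U → load U]
red dog dog load dog dog dog dog load load dog dog load load U => red dog dog load dog dog dog dog load load dog dog load load red   [U → red]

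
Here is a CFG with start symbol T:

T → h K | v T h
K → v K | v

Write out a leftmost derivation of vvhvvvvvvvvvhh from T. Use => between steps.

T => vTh => vvThh => vvhKhh => vvhvKhh => vvhvvKhh => vvhvvvKhh => vvhvvvvKhh => vvhvvvvvKhh => vvhvvvvvvKhh => vvhvvvvvvvKhh => vvhvvvvvvvvKhh => vvhvvvvvvvvvhh

T => vTh   [T → v T h]
vTh => vvThh   [T → v T h]
vvThh => vvhKhh   [T → h K]
vvhKhh => vvhvKhh   [K → v K]
vvhvKhh => vvhvvKhh   [K → v K]
vvhvvKhh => vvhvvvKhh   [K → v K]
vvhvvvKhh => vvhvvvvKhh   [K → v K]
vvhvvvvKhh => vvhvvvvvKhh   [K → v K]
vvhvvvvvKhh => vvhvvvvvvKhh   [K → v K]
vvhvvvvvvKhh => vvhvvvvvvvKhh   [K → v K]
vvhvvvvvvvKhh => vvhvvvvvvvvKhh   [K → v K]
vvhvvvvvvvvKhh => vvhvvvvvvvvvhh   [K → v]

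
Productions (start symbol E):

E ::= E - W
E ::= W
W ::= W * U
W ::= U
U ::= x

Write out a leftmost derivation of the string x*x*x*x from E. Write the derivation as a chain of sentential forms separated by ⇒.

E ⇒ W ⇒ W*U ⇒ W*U*U ⇒ W*U*U*U ⇒ U*U*U*U ⇒ x*U*U*U ⇒ x*x*U*U ⇒ x*x*x*U ⇒ x*x*x*x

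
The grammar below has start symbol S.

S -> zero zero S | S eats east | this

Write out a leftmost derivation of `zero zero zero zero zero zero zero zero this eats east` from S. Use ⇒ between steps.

S ⇒ zero zero S   [S -> zero zero S]
zero zero S ⇒ zero zero zero zero S   [S -> zero zero S]
zero zero zero zero S ⇒ zero zero zero zero zero zero S   [S -> zero zero S]
zero zero zero zero zero zero S ⇒ zero zero zero zero zero zero zero zero S   [S -> zero zero S]
zero zero zero zero zero zero zero zero S ⇒ zero zero zero zero zero zero zero zero S eats east   [S -> S eats east]
zero zero zero zero zero zero zero zero S eats east ⇒ zero zero zero zero zero zero zero zero this eats east   [S -> this]

S ⇒ zero zero S ⇒ zero zero zero zero S ⇒ zero zero zero zero zero zero S ⇒ zero zero zero zero zero zero zero zero S ⇒ zero zero zero zero zero zero zero zero S eats east ⇒ zero zero zero zero zero zero zero zero this eats east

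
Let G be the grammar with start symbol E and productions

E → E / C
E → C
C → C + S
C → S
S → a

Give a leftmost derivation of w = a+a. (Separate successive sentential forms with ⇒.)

E ⇒ C   [E → C]
C ⇒ C+S   [C → C + S]
C+S ⇒ S+S   [C → S]
S+S ⇒ a+S   [S → a]
a+S ⇒ a+a   [S → a]

E⇒C⇒C+S⇒S+S⇒a+S⇒a+a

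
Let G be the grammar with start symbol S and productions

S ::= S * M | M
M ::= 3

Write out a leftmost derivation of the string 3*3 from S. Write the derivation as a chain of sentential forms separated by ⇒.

S ⇒ S*M ⇒ M*M ⇒ 3*M ⇒ 3*3

S ⇒ S*M   [S ::= S * M]
S*M ⇒ M*M   [S ::= M]
M*M ⇒ 3*M   [M ::= 3]
3*M ⇒ 3*3   [M ::= 3]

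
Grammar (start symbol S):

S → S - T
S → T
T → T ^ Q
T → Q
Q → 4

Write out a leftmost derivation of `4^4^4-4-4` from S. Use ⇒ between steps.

S ⇒ S-T ⇒ S-T-T ⇒ T-T-T ⇒ T^Q-T-T ⇒ T^Q^Q-T-T ⇒ Q^Q^Q-T-T ⇒ 4^Q^Q-T-T ⇒ 4^4^Q-T-T ⇒ 4^4^4-T-T ⇒ 4^4^4-Q-T ⇒ 4^4^4-4-T ⇒ 4^4^4-4-Q ⇒ 4^4^4-4-4

S ⇒ S-T   [S → S - T]
S-T ⇒ S-T-T   [S → S - T]
S-T-T ⇒ T-T-T   [S → T]
T-T-T ⇒ T^Q-T-T   [T → T ^ Q]
T^Q-T-T ⇒ T^Q^Q-T-T   [T → T ^ Q]
T^Q^Q-T-T ⇒ Q^Q^Q-T-T   [T → Q]
Q^Q^Q-T-T ⇒ 4^Q^Q-T-T   [Q → 4]
4^Q^Q-T-T ⇒ 4^4^Q-T-T   [Q → 4]
4^4^Q-T-T ⇒ 4^4^4-T-T   [Q → 4]
4^4^4-T-T ⇒ 4^4^4-Q-T   [T → Q]
4^4^4-Q-T ⇒ 4^4^4-4-T   [Q → 4]
4^4^4-4-T ⇒ 4^4^4-4-Q   [T → Q]
4^4^4-4-Q ⇒ 4^4^4-4-4   [Q → 4]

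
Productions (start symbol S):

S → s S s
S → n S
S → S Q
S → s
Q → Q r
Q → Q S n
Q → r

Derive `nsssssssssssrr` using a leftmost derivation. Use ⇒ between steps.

S⇒nS⇒nSQ⇒nsSsQ⇒nssSssQ⇒nsssSsssQ⇒nssssSssssQ⇒nsssssSsssssQ⇒nsssssssssssQ⇒nsssssssssssQr⇒nsssssssssssrr

S ⇒ nS   [S → n S]
nS ⇒ nSQ   [S → S Q]
nSQ ⇒ nsSsQ   [S → s S s]
nsSsQ ⇒ nssSssQ   [S → s S s]
nssSssQ ⇒ nsssSsssQ   [S → s S s]
nsssSsssQ ⇒ nssssSssssQ   [S → s S s]
nssssSssssQ ⇒ nsssssSsssssQ   [S → s S s]
nsssssSsssssQ ⇒ nsssssssssssQ   [S → s]
nsssssssssssQ ⇒ nsssssssssssQr   [Q → Q r]
nsssssssssssQr ⇒ nsssssssssssrr   [Q → r]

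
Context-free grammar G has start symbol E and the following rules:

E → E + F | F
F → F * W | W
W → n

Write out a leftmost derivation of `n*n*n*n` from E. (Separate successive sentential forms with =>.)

E => F => F*W => F*W*W => F*W*W*W => W*W*W*W => n*W*W*W => n*n*W*W => n*n*n*W => n*n*n*n

E => F   [E → F]
F => F*W   [F → F * W]
F*W => F*W*W   [F → F * W]
F*W*W => F*W*W*W   [F → F * W]
F*W*W*W => W*W*W*W   [F → W]
W*W*W*W => n*W*W*W   [W → n]
n*W*W*W => n*n*W*W   [W → n]
n*n*W*W => n*n*n*W   [W → n]
n*n*n*W => n*n*n*n   [W → n]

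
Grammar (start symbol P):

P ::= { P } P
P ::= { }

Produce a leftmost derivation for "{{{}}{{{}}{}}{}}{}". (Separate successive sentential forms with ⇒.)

P ⇒ {P}P   [P ::= { P } P]
{P}P ⇒ {{P}P}P   [P ::= { P } P]
{{P}P}P ⇒ {{{}}P}P   [P ::= { }]
{{{}}P}P ⇒ {{{}}{P}P}P   [P ::= { P } P]
{{{}}{P}P}P ⇒ {{{}}{{P}P}P}P   [P ::= { P } P]
{{{}}{{P}P}P}P ⇒ {{{}}{{{}}P}P}P   [P ::= { }]
{{{}}{{{}}P}P}P ⇒ {{{}}{{{}}{}}P}P   [P ::= { }]
{{{}}{{{}}{}}P}P ⇒ {{{}}{{{}}{}}{}}P   [P ::= { }]
{{{}}{{{}}{}}{}}P ⇒ {{{}}{{{}}{}}{}}{}   [P ::= { }]

P ⇒ {P}P ⇒ {{P}P}P ⇒ {{{}}P}P ⇒ {{{}}{P}P}P ⇒ {{{}}{{P}P}P}P ⇒ {{{}}{{{}}P}P}P ⇒ {{{}}{{{}}{}}P}P ⇒ {{{}}{{{}}{}}{}}P ⇒ {{{}}{{{}}{}}{}}{}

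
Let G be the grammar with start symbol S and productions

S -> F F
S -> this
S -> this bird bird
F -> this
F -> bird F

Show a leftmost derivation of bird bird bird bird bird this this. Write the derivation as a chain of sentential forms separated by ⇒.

S ⇒ F F ⇒ bird F F ⇒ bird bird F F ⇒ bird bird bird F F ⇒ bird bird bird bird F F ⇒ bird bird bird bird bird F F ⇒ bird bird bird bird bird this F ⇒ bird bird bird bird bird this this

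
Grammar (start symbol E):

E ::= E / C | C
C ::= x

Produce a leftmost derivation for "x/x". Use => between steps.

E => E/C   [E ::= E / C]
E/C => C/C   [E ::= C]
C/C => x/C   [C ::= x]
x/C => x/x   [C ::= x]

E => E/C => C/C => x/C => x/x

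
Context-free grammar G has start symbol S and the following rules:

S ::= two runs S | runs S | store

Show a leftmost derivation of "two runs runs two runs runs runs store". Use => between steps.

S => two runs S => two runs runs S => two runs runs two runs S => two runs runs two runs runs S => two runs runs two runs runs runs S => two runs runs two runs runs runs store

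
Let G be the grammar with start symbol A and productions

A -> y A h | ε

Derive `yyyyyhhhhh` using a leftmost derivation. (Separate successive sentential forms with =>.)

A => yAh => yyAhh => yyyAhhh => yyyyAhhhh => yyyyyAhhhhh => yyyyyhhhhh

A => yAh   [A -> y A h]
yAh => yyAhh   [A -> y A h]
yyAhh => yyyAhhh   [A -> y A h]
yyyAhhh => yyyyAhhhh   [A -> y A h]
yyyyAhhhh => yyyyyAhhhhh   [A -> y A h]
yyyyyAhhhhh => yyyyyhhhhh   [A -> ε]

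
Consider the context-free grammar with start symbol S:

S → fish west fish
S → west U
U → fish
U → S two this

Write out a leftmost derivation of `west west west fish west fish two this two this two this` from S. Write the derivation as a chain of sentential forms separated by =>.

S => west U => west S two this => west west U two this => west west S two this two this => west west west U two this two this => west west west S two this two this two this => west west west fish west fish two this two this two this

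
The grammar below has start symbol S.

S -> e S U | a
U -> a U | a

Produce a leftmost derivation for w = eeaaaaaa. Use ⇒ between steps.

S⇒eSU⇒eeSUU⇒eeaUU⇒eeaaUU⇒eeaaaU⇒eeaaaaU⇒eeaaaaaU⇒eeaaaaaa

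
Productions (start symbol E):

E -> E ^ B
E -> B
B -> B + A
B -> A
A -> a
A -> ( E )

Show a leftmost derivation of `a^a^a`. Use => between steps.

E=>E^B=>E^B^B=>B^B^B=>A^B^B=>a^B^B=>a^A^B=>a^a^B=>a^a^A=>a^a^a

E => E^B   [E -> E ^ B]
E^B => E^B^B   [E -> E ^ B]
E^B^B => B^B^B   [E -> B]
B^B^B => A^B^B   [B -> A]
A^B^B => a^B^B   [A -> a]
a^B^B => a^A^B   [B -> A]
a^A^B => a^a^B   [A -> a]
a^a^B => a^a^A   [B -> A]
a^a^A => a^a^a   [A -> a]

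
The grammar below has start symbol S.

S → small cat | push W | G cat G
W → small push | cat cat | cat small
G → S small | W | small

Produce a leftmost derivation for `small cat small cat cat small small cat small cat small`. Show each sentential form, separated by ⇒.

S ⇒ G cat G ⇒ S small cat G ⇒ G cat G small cat G ⇒ S small cat G small cat G ⇒ small cat small cat G small cat G ⇒ small cat small cat W small cat G ⇒ small cat small cat cat small small cat G ⇒ small cat small cat cat small small cat S small ⇒ small cat small cat cat small small cat small cat small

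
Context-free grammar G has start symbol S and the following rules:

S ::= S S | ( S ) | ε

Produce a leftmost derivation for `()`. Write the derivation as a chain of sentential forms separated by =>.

S => SS => SSS => (S)SS => ()SS => ()S => ()

S => SS   [S ::= S S]
SS => SSS   [S ::= S S]
SSS => (S)SS   [S ::= ( S )]
(S)SS => ()SS   [S ::= ε]
()SS => ()S   [S ::= ε]
()S => ()   [S ::= ε]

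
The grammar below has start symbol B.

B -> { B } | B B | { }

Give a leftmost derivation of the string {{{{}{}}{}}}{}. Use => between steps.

B => BB   [B -> B B]
BB => {B}B   [B -> { B }]
{B}B => {{B}}B   [B -> { B }]
{{B}}B => {{BB}}B   [B -> B B]
{{BB}}B => {{{B}B}}B   [B -> { B }]
{{{B}B}}B => {{{BB}B}}B   [B -> B B]
{{{BB}B}}B => {{{{}B}B}}B   [B -> { }]
{{{{}B}B}}B => {{{{}{}}B}}B   [B -> { }]
{{{{}{}}B}}B => {{{{}{}}{}}}B   [B -> { }]
{{{{}{}}{}}}B => {{{{}{}}{}}}{}   [B -> { }]

B => BB => {B}B => {{B}}B => {{BB}}B => {{{B}B}}B => {{{BB}B}}B => {{{{}B}B}}B => {{{{}{}}B}}B => {{{{}{}}{}}}B => {{{{}{}}{}}}{}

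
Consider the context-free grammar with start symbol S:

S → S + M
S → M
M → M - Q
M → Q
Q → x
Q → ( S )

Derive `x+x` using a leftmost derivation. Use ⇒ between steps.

S ⇒ S+M ⇒ M+M ⇒ Q+M ⇒ x+M ⇒ x+Q ⇒ x+x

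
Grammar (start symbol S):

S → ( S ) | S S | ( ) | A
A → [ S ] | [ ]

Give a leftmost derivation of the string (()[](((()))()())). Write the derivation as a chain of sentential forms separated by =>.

S => (S)   [S → ( S )]
(S) => (SS)   [S → S S]
(SS) => (()S)   [S → ( )]
(()S) => (()SS)   [S → S S]
(()SS) => (()AS)   [S → A]
(()AS) => (()[]S)   [A → [ ]]
(()[]S) => (()[](S))   [S → ( S )]
(()[](S)) => (()[](SS))   [S → S S]
(()[](SS)) => (()[]((S)S))   [S → ( S )]
(()[]((S)S)) => (()[](((S))S))   [S → ( S )]
(()[](((S))S)) => (()[](((()))S))   [S → ( )]
(()[](((()))S)) => (()[](((()))SS))   [S → S S]
(()[](((()))SS)) => (()[](((()))()S))   [S → ( )]
(()[](((()))()S)) => (()[](((()))()()))   [S → ( )]

S => (S) => (SS) => (()S) => (()SS) => (()AS) => (()[]S) => (()[](S)) => (()[](SS)) => (()[]((S)S)) => (()[](((S))S)) => (()[](((()))S)) => (()[](((()))SS)) => (()[](((()))()S)) => (()[](((()))()()))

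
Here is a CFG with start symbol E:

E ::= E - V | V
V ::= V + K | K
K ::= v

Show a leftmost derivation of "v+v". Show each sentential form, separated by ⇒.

E ⇒ V ⇒ V+K ⇒ K+K ⇒ v+K ⇒ v+v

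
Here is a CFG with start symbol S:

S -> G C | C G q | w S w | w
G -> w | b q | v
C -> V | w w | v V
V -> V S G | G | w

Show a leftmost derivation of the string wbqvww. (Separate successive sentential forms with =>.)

S => wSw   [S -> w S w]
wSw => wGCw   [S -> G C]
wGCw => wbqCw   [G -> b q]
wbqCw => wbqvVw   [C -> v V]
wbqvVw => wbqvGw   [V -> G]
wbqvGw => wbqvww   [G -> w]

S=>wSw=>wGCw=>wbqCw=>wbqvVw=>wbqvGw=>wbqvww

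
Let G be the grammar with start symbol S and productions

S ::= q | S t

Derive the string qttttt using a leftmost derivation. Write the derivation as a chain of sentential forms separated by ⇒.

S ⇒ St   [S ::= S t]
St ⇒ Stt   [S ::= S t]
Stt ⇒ Sttt   [S ::= S t]
Sttt ⇒ Stttt   [S ::= S t]
Stttt ⇒ Sttttt   [S ::= S t]
Sttttt ⇒ qttttt   [S ::= q]

S⇒St⇒Stt⇒Sttt⇒Stttt⇒Sttttt⇒qttttt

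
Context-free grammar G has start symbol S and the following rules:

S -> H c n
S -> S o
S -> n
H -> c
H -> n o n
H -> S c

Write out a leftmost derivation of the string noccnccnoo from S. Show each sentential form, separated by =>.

S => So   [S -> S o]
So => Soo   [S -> S o]
Soo => Hcnoo   [S -> H c n]
Hcnoo => Sccnoo   [H -> S c]
Sccnoo => Hcnccnoo   [S -> H c n]
Hcnccnoo => Sccnccnoo   [H -> S c]
Sccnccnoo => Soccnccnoo   [S -> S o]
Soccnccnoo => noccnccnoo   [S -> n]

S => So => Soo => Hcnoo => Sccnoo => Hcnccnoo => Sccnccnoo => Soccnccnoo => noccnccnoo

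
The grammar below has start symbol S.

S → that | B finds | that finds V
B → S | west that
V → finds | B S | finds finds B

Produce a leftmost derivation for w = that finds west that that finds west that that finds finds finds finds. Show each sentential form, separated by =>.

S => B finds   [S → B finds]
B finds => S finds   [B → S]
S finds => B finds finds   [S → B finds]
B finds finds => S finds finds   [B → S]
S finds finds => that finds V finds finds   [S → that finds V]
that finds V finds finds => that finds B S finds finds   [V → B S]
that finds B S finds finds => that finds west that S finds finds   [B → west that]
that finds west that S finds finds => that finds west that that finds V finds finds   [S → that finds V]
that finds west that that finds V finds finds => that finds west that that finds B S finds finds   [V → B S]
that finds west that that finds B S finds finds => that finds west that that finds west that S finds finds   [B → west that]
that finds west that that finds west that S finds finds => that finds west that that finds west that that finds V finds finds   [S → that finds V]
that finds west that that finds west that that finds V finds finds => that finds west that that finds west that that finds finds finds finds   [V → finds]

S => B finds => S finds => B finds finds => S finds finds => that finds V finds finds => that finds B S finds finds => that finds west that S finds finds => that finds west that that finds V finds finds => that finds west that that finds B S finds finds => that finds west that that finds west that S finds finds => that finds west that that finds west that that finds V finds finds => that finds west that that finds west that that finds finds finds finds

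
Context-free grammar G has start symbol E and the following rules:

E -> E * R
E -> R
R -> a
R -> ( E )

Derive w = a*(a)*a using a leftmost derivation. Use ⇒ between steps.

E ⇒ E*R   [E -> E * R]
E*R ⇒ E*R*R   [E -> E * R]
E*R*R ⇒ R*R*R   [E -> R]
R*R*R ⇒ a*R*R   [R -> a]
a*R*R ⇒ a*(E)*R   [R -> ( E )]
a*(E)*R ⇒ a*(R)*R   [E -> R]
a*(R)*R ⇒ a*(a)*R   [R -> a]
a*(a)*R ⇒ a*(a)*a   [R -> a]

E ⇒ E*R ⇒ E*R*R ⇒ R*R*R ⇒ a*R*R ⇒ a*(E)*R ⇒ a*(R)*R ⇒ a*(a)*R ⇒ a*(a)*a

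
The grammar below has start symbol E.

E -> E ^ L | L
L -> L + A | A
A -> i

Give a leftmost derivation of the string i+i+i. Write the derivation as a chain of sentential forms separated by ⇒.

E⇒L⇒L+A⇒L+A+A⇒A+A+A⇒i+A+A⇒i+i+A⇒i+i+i

E ⇒ L   [E -> L]
L ⇒ L+A   [L -> L + A]
L+A ⇒ L+A+A   [L -> L + A]
L+A+A ⇒ A+A+A   [L -> A]
A+A+A ⇒ i+A+A   [A -> i]
i+A+A ⇒ i+i+A   [A -> i]
i+i+A ⇒ i+i+i   [A -> i]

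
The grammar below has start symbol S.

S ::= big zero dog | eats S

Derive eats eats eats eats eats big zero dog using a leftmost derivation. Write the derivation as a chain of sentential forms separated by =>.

S => eats S => eats eats S => eats eats eats S => eats eats eats eats S => eats eats eats eats eats S => eats eats eats eats eats big zero dog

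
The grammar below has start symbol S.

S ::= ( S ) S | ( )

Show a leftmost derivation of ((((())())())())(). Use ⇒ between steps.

S ⇒ (S)S ⇒ ((S)S)S ⇒ (((S)S)S)S ⇒ ((((S)S)S)S)S ⇒ ((((())S)S)S)S ⇒ ((((())())S)S)S ⇒ ((((())())())S)S ⇒ ((((())())())())S ⇒ ((((())())())())()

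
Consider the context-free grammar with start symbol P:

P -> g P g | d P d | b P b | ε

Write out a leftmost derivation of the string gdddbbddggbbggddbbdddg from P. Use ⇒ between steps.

P ⇒ gPg ⇒ gdPdg ⇒ gddPddg ⇒ gdddPdddg ⇒ gdddbPbdddg ⇒ gdddbbPbbdddg ⇒ gdddbbdPdbbdddg ⇒ gdddbbddPddbbdddg ⇒ gdddbbddgPgddbbdddg ⇒ gdddbbddggPggddbbdddg ⇒ gdddbbddggbPbggddbbdddg ⇒ gdddbbddggbbggddbbdddg

P ⇒ gPg   [P -> g P g]
gPg ⇒ gdPdg   [P -> d P d]
gdPdg ⇒ gddPddg   [P -> d P d]
gddPddg ⇒ gdddPdddg   [P -> d P d]
gdddPdddg ⇒ gdddbPbdddg   [P -> b P b]
gdddbPbdddg ⇒ gdddbbPbbdddg   [P -> b P b]
gdddbbPbbdddg ⇒ gdddbbdPdbbdddg   [P -> d P d]
gdddbbdPdbbdddg ⇒ gdddbbddPddbbdddg   [P -> d P d]
gdddbbddPddbbdddg ⇒ gdddbbddgPgddbbdddg   [P -> g P g]
gdddbbddgPgddbbdddg ⇒ gdddbbddggPggddbbdddg   [P -> g P g]
gdddbbddggPggddbbdddg ⇒ gdddbbddggbPbggddbbdddg   [P -> b P b]
gdddbbddggbPbggddbbdddg ⇒ gdddbbddggbbggddbbdddg   [P -> ε]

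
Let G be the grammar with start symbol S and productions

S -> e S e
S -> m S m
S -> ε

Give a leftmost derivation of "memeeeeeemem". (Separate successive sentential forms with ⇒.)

S ⇒ mSm ⇒ meSem ⇒ memSmem ⇒ memeSemem ⇒ memeeSeemem ⇒ memeeeSeeemem ⇒ memeeeeeemem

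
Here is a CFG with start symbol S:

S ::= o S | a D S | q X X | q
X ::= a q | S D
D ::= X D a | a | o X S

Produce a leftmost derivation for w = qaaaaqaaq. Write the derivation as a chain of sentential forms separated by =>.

S => qXX => qSDX => qaDSDX => qaaSDX => qaaaDSDX => qaaaaSDX => qaaaaqDX => qaaaaqaX => qaaaaqaaq

S => qXX   [S ::= q X X]
qXX => qSDX   [X ::= S D]
qSDX => qaDSDX   [S ::= a D S]
qaDSDX => qaaSDX   [D ::= a]
qaaSDX => qaaaDSDX   [S ::= a D S]
qaaaDSDX => qaaaaSDX   [D ::= a]
qaaaaSDX => qaaaaqDX   [S ::= q]
qaaaaqDX => qaaaaqaX   [D ::= a]
qaaaaqaX => qaaaaqaaq   [X ::= a q]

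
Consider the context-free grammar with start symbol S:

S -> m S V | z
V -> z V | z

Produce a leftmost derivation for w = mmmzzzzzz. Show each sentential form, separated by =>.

S => mSV   [S -> m S V]
mSV => mmSVV   [S -> m S V]
mmSVV => mmmSVVV   [S -> m S V]
mmmSVVV => mmmzVVV   [S -> z]
mmmzVVV => mmmzzVVV   [V -> z V]
mmmzzVVV => mmmzzzVVV   [V -> z V]
mmmzzzVVV => mmmzzzzVV   [V -> z]
mmmzzzzVV => mmmzzzzzV   [V -> z]
mmmzzzzzV => mmmzzzzzz   [V -> z]

S=>mSV=>mmSVV=>mmmSVVV=>mmmzVVV=>mmmzzVVV=>mmmzzzVVV=>mmmzzzzVV=>mmmzzzzzV=>mmmzzzzzz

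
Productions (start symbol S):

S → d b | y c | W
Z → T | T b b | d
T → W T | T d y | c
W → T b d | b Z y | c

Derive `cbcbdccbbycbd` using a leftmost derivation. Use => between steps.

S => W   [S → W]
W => Tbd   [W → T b d]
Tbd => WTbd   [T → W T]
WTbd => cTbd   [W → c]
cTbd => cWTbd   [T → W T]
cWTbd => cbZyTbd   [W → b Z y]
cbZyTbd => cbTbbyTbd   [Z → T b b]
cbTbbyTbd => cbWTbbyTbd   [T → W T]
cbWTbbyTbd => cbTbdTbbyTbd   [W → T b d]
cbTbdTbbyTbd => cbcbdTbbyTbd   [T → c]
cbcbdTbbyTbd => cbcbdWTbbyTbd   [T → W T]
cbcbdWTbbyTbd => cbcbdcTbbyTbd   [W → c]
cbcbdcTbbyTbd => cbcbdccbbyTbd   [T → c]
cbcbdccbbyTbd => cbcbdccbbycbd   [T → c]

S=>W=>Tbd=>WTbd=>cTbd=>cWTbd=>cbZyTbd=>cbTbbyTbd=>cbWTbbyTbd=>cbTbdTbbyTbd=>cbcbdTbbyTbd=>cbcbdWTbbyTbd=>cbcbdcTbbyTbd=>cbcbdccbbyTbd=>cbcbdccbbycbd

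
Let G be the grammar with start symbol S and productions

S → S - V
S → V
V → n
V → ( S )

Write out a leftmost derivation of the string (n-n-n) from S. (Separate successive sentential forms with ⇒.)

S ⇒ V ⇒ (S) ⇒ (S-V) ⇒ (S-V-V) ⇒ (V-V-V) ⇒ (n-V-V) ⇒ (n-n-V) ⇒ (n-n-n)

S ⇒ V   [S → V]
V ⇒ (S)   [V → ( S )]
(S) ⇒ (S-V)   [S → S - V]
(S-V) ⇒ (S-V-V)   [S → S - V]
(S-V-V) ⇒ (V-V-V)   [S → V]
(V-V-V) ⇒ (n-V-V)   [V → n]
(n-V-V) ⇒ (n-n-V)   [V → n]
(n-n-V) ⇒ (n-n-n)   [V → n]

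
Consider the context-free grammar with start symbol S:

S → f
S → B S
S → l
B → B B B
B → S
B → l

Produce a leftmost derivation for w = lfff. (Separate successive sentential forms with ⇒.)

S⇒BS⇒SS⇒BSS⇒SSS⇒BSSS⇒lSSS⇒lfSS⇒lffS⇒lfff

S ⇒ BS   [S → B S]
BS ⇒ SS   [B → S]
SS ⇒ BSS   [S → B S]
BSS ⇒ SSS   [B → S]
SSS ⇒ BSSS   [S → B S]
BSSS ⇒ lSSS   [B → l]
lSSS ⇒ lfSS   [S → f]
lfSS ⇒ lffS   [S → f]
lffS ⇒ lfff   [S → f]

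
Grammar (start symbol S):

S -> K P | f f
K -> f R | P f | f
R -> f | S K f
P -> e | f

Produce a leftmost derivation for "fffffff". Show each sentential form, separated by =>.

S => KP   [S -> K P]
KP => fRP   [K -> f R]
fRP => fSKfP   [R -> S K f]
fSKfP => fffKfP   [S -> f f]
fffKfP => ffffRfP   [K -> f R]
ffffRfP => ffffffP   [R -> f]
ffffffP => fffffff   [P -> f]

S => KP => fRP => fSKfP => fffKfP => ffffRfP => ffffffP => fffffff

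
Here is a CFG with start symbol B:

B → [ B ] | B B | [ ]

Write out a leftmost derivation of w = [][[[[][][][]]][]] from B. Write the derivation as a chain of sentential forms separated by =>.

B=>BB=>[]B=>[][B]=>[][BB]=>[][[B]B]=>[][[[B]]B]=>[][[[BB]]B]=>[][[[BBB]]B]=>[][[[[]BB]]B]=>[][[[[]BBB]]B]=>[][[[[][]BB]]B]=>[][[[[][][]B]]B]=>[][[[[][][][]]]B]=>[][[[[][][][]]][]]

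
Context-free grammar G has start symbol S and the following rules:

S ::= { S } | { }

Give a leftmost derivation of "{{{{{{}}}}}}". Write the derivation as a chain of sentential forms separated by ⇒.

S ⇒ {S}   [S ::= { S }]
{S} ⇒ {{S}}   [S ::= { S }]
{{S}} ⇒ {{{S}}}   [S ::= { S }]
{{{S}}} ⇒ {{{{S}}}}   [S ::= { S }]
{{{{S}}}} ⇒ {{{{{S}}}}}   [S ::= { S }]
{{{{{S}}}}} ⇒ {{{{{{}}}}}}   [S ::= { }]

S ⇒ {S} ⇒ {{S}} ⇒ {{{S}}} ⇒ {{{{S}}}} ⇒ {{{{{S}}}}} ⇒ {{{{{{}}}}}}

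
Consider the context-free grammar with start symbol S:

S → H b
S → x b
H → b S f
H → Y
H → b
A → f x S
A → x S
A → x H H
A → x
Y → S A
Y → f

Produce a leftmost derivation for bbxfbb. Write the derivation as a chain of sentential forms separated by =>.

S => Hb => Yb => SAb => HbAb => bbAb => bbxSb => bbxHbb => bbxYbb => bbxfbb

S => Hb   [S → H b]
Hb => Yb   [H → Y]
Yb => SAb   [Y → S A]
SAb => HbAb   [S → H b]
HbAb => bbAb   [H → b]
bbAb => bbxSb   [A → x S]
bbxSb => bbxHbb   [S → H b]
bbxHbb => bbxYbb   [H → Y]
bbxYbb => bbxfbb   [Y → f]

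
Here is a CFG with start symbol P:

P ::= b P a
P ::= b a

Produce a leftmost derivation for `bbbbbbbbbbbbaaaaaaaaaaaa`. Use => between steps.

P=>bPa=>bbPaa=>bbbPaaa=>bbbbPaaaa=>bbbbbPaaaaa=>bbbbbbPaaaaaa=>bbbbbbbPaaaaaaa=>bbbbbbbbPaaaaaaaa=>bbbbbbbbbPaaaaaaaaa=>bbbbbbbbbbPaaaaaaaaaa=>bbbbbbbbbbbPaaaaaaaaaaa=>bbbbbbbbbbbbaaaaaaaaaaaa

P => bPa   [P ::= b P a]
bPa => bbPaa   [P ::= b P a]
bbPaa => bbbPaaa   [P ::= b P a]
bbbPaaa => bbbbPaaaa   [P ::= b P a]
bbbbPaaaa => bbbbbPaaaaa   [P ::= b P a]
bbbbbPaaaaa => bbbbbbPaaaaaa   [P ::= b P a]
bbbbbbPaaaaaa => bbbbbbbPaaaaaaa   [P ::= b P a]
bbbbbbbPaaaaaaa => bbbbbbbbPaaaaaaaa   [P ::= b P a]
bbbbbbbbPaaaaaaaa => bbbbbbbbbPaaaaaaaaa   [P ::= b P a]
bbbbbbbbbPaaaaaaaaa => bbbbbbbbbbPaaaaaaaaaa   [P ::= b P a]
bbbbbbbbbbPaaaaaaaaaa => bbbbbbbbbbbPaaaaaaaaaaa   [P ::= b P a]
bbbbbbbbbbbPaaaaaaaaaaa => bbbbbbbbbbbbaaaaaaaaaaaa   [P ::= b a]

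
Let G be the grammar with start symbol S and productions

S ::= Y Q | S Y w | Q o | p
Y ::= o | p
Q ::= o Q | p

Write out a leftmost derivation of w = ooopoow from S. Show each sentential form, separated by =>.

S => SYw => QoYw => oQoYw => ooQoYw => oooQoYw => ooopoYw => ooopoow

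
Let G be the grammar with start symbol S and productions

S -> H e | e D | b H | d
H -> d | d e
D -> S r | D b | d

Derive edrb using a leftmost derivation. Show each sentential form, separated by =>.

S => eD => eDb => eSrb => edrb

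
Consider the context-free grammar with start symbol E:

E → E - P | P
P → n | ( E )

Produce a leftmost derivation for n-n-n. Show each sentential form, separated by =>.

E => E-P   [E → E - P]
E-P => E-P-P   [E → E - P]
E-P-P => P-P-P   [E → P]
P-P-P => n-P-P   [P → n]
n-P-P => n-n-P   [P → n]
n-n-P => n-n-n   [P → n]

E=>E-P=>E-P-P=>P-P-P=>n-P-P=>n-n-P=>n-n-n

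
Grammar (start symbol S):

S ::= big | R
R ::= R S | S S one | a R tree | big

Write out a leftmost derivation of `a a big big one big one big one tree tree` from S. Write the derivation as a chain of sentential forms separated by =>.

S => R => a R tree => a a R tree tree => a a S S one tree tree => a a R S one tree tree => a a S S one S one tree tree => a a R S one S one tree tree => a a S S one S one S one tree tree => a a big S one S one S one tree tree => a a big big one S one S one tree tree => a a big big one big one S one tree tree => a a big big one big one big one tree tree

S => R   [S ::= R]
R => a R tree   [R ::= a R tree]
a R tree => a a R tree tree   [R ::= a R tree]
a a R tree tree => a a S S one tree tree   [R ::= S S one]
a a S S one tree tree => a a R S one tree tree   [S ::= R]
a a R S one tree tree => a a S S one S one tree tree   [R ::= S S one]
a a S S one S one tree tree => a a R S one S one tree tree   [S ::= R]
a a R S one S one tree tree => a a S S one S one S one tree tree   [R ::= S S one]
a a S S one S one S one tree tree => a a big S one S one S one tree tree   [S ::= big]
a a big S one S one S one tree tree => a a big big one S one S one tree tree   [S ::= big]
a a big big one S one S one tree tree => a a big big one big one S one tree tree   [S ::= big]
a a big big one big one S one tree tree => a a big big one big one big one tree tree   [S ::= big]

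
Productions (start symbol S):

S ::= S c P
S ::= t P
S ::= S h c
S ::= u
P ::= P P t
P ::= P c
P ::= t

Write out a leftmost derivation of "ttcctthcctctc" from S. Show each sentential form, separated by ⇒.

S ⇒ ScP ⇒ ScPcP ⇒ ShccPcP ⇒ tPhccPcP ⇒ tPPthccPcP ⇒ tPcPthccPcP ⇒ tPccPthccPcP ⇒ ttccPthccPcP ⇒ ttcctthccPcP ⇒ ttcctthcctcP ⇒ ttcctthcctcPc ⇒ ttcctthcctctc

S ⇒ ScP   [S ::= S c P]
ScP ⇒ ScPcP   [S ::= S c P]
ScPcP ⇒ ShccPcP   [S ::= S h c]
ShccPcP ⇒ tPhccPcP   [S ::= t P]
tPhccPcP ⇒ tPPthccPcP   [P ::= P P t]
tPPthccPcP ⇒ tPcPthccPcP   [P ::= P c]
tPcPthccPcP ⇒ tPccPthccPcP   [P ::= P c]
tPccPthccPcP ⇒ ttccPthccPcP   [P ::= t]
ttccPthccPcP ⇒ ttcctthccPcP   [P ::= t]
ttcctthccPcP ⇒ ttcctthcctcP   [P ::= t]
ttcctthcctcP ⇒ ttcctthcctcPc   [P ::= P c]
ttcctthcctcPc ⇒ ttcctthcctctc   [P ::= t]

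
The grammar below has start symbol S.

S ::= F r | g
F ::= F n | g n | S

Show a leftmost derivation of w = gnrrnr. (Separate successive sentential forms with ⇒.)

S ⇒ Fr ⇒ Fnr ⇒ Snr ⇒ Frnr ⇒ Srnr ⇒ Frrnr ⇒ gnrrnr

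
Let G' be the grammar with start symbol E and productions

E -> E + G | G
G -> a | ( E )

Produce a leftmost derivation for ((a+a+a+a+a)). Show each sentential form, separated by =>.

E => G   [E -> G]
G => (E)   [G -> ( E )]
(E) => (G)   [E -> G]
(G) => ((E))   [G -> ( E )]
((E)) => ((E+G))   [E -> E + G]
((E+G)) => ((E+G+G))   [E -> E + G]
((E+G+G)) => ((E+G+G+G))   [E -> E + G]
((E+G+G+G)) => ((E+G+G+G+G))   [E -> E + G]
((E+G+G+G+G)) => ((G+G+G+G+G))   [E -> G]
((G+G+G+G+G)) => ((a+G+G+G+G))   [G -> a]
((a+G+G+G+G)) => ((a+a+G+G+G))   [G -> a]
((a+a+G+G+G)) => ((a+a+a+G+G))   [G -> a]
((a+a+a+G+G)) => ((a+a+a+a+G))   [G -> a]
((a+a+a+a+G)) => ((a+a+a+a+a))   [G -> a]

E => G => (E) => (G) => ((E)) => ((E+G)) => ((E+G+G)) => ((E+G+G+G)) => ((E+G+G+G+G)) => ((G+G+G+G+G)) => ((a+G+G+G+G)) => ((a+a+G+G+G)) => ((a+a+a+G+G)) => ((a+a+a+a+G)) => ((a+a+a+a+a))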